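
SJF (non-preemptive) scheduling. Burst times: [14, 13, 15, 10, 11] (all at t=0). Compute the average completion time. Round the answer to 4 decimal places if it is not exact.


SJF order (ascending): [10, 11, 13, 14, 15]
Completion times:
  Job 1: burst=10, C=10
  Job 2: burst=11, C=21
  Job 3: burst=13, C=34
  Job 4: burst=14, C=48
  Job 5: burst=15, C=63
Average completion = 176/5 = 35.2

35.2


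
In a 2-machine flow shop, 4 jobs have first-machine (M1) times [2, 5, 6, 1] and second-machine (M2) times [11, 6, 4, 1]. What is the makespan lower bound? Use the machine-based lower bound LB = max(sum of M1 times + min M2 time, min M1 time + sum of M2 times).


LB1 = sum(M1 times) + min(M2 times) = 14 + 1 = 15
LB2 = min(M1 times) + sum(M2 times) = 1 + 22 = 23
Lower bound = max(LB1, LB2) = max(15, 23) = 23

23


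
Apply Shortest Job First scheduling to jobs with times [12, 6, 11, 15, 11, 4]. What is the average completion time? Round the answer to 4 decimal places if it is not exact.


SJF order (ascending): [4, 6, 11, 11, 12, 15]
Completion times:
  Job 1: burst=4, C=4
  Job 2: burst=6, C=10
  Job 3: burst=11, C=21
  Job 4: burst=11, C=32
  Job 5: burst=12, C=44
  Job 6: burst=15, C=59
Average completion = 170/6 = 28.3333

28.3333


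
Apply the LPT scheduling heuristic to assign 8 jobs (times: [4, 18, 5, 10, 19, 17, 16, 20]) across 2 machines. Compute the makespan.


Sort jobs in decreasing order (LPT): [20, 19, 18, 17, 16, 10, 5, 4]
Assign each job to the least loaded machine:
  Machine 1: jobs [20, 17, 16], load = 53
  Machine 2: jobs [19, 18, 10, 5, 4], load = 56
Makespan = max load = 56

56


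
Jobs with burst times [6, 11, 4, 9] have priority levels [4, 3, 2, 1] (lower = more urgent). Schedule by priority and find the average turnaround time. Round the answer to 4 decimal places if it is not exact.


Sort by priority (ascending = highest first):
Order: [(1, 9), (2, 4), (3, 11), (4, 6)]
Completion times:
  Priority 1, burst=9, C=9
  Priority 2, burst=4, C=13
  Priority 3, burst=11, C=24
  Priority 4, burst=6, C=30
Average turnaround = 76/4 = 19.0

19.0


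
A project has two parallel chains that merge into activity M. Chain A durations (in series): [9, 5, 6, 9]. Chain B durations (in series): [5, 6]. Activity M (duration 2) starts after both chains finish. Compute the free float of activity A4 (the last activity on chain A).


ES(A4) = sum of predecessors on chain A = 20
EF(A4) = ES + duration = 20 + 9 = 29
Successor of A4 is M. ES(M) = max(sum(A), sum(B)) = max(29, 11) = 29
Free float = ES(successor) - EF(current) = 29 - 29 = 0

0


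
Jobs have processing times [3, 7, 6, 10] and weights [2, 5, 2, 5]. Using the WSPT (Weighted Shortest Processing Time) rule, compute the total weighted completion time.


Compute p/w ratios and sort ascending (WSPT): [(7, 5), (3, 2), (10, 5), (6, 2)]
Compute weighted completion times:
  Job (p=7,w=5): C=7, w*C=5*7=35
  Job (p=3,w=2): C=10, w*C=2*10=20
  Job (p=10,w=5): C=20, w*C=5*20=100
  Job (p=6,w=2): C=26, w*C=2*26=52
Total weighted completion time = 207

207


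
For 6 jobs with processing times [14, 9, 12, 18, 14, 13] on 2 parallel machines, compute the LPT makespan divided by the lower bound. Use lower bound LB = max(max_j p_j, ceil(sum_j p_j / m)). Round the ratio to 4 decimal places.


LPT order: [18, 14, 14, 13, 12, 9]
Machine loads after assignment: [40, 40]
LPT makespan = 40
Lower bound = max(max_job, ceil(total/2)) = max(18, 40) = 40
Ratio = 40 / 40 = 1.0

1.0


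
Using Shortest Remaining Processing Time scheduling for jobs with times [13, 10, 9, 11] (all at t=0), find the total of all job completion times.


Since all jobs arrive at t=0, SRPT equals SPT ordering.
SPT order: [9, 10, 11, 13]
Completion times:
  Job 1: p=9, C=9
  Job 2: p=10, C=19
  Job 3: p=11, C=30
  Job 4: p=13, C=43
Total completion time = 9 + 19 + 30 + 43 = 101

101


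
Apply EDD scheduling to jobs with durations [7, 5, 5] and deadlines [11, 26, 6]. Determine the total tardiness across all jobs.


Sort by due date (EDD order): [(5, 6), (7, 11), (5, 26)]
Compute completion times and tardiness:
  Job 1: p=5, d=6, C=5, tardiness=max(0,5-6)=0
  Job 2: p=7, d=11, C=12, tardiness=max(0,12-11)=1
  Job 3: p=5, d=26, C=17, tardiness=max(0,17-26)=0
Total tardiness = 1

1


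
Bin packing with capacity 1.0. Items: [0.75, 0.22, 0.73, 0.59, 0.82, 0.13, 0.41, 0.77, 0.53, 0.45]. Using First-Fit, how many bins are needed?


Place items sequentially using First-Fit:
  Item 0.75 -> new Bin 1
  Item 0.22 -> Bin 1 (now 0.97)
  Item 0.73 -> new Bin 2
  Item 0.59 -> new Bin 3
  Item 0.82 -> new Bin 4
  Item 0.13 -> Bin 2 (now 0.86)
  Item 0.41 -> Bin 3 (now 1.0)
  Item 0.77 -> new Bin 5
  Item 0.53 -> new Bin 6
  Item 0.45 -> Bin 6 (now 0.98)
Total bins used = 6

6


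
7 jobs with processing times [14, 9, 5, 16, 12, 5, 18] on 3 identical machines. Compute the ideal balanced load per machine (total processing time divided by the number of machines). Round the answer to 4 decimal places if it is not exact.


Total processing time = 14 + 9 + 5 + 16 + 12 + 5 + 18 = 79
Number of machines = 3
Ideal balanced load = 79 / 3 = 26.3333

26.3333


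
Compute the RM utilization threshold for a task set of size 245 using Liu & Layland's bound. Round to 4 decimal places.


Compute 2^(1/245) = 1.0028331781
Subtract 1: 1.0028331781 - 1 = 0.0028331781
Multiply by n: 245 * 0.0028331781 = 0.6941286345
Round to 4 dp: 0.6941

0.6941


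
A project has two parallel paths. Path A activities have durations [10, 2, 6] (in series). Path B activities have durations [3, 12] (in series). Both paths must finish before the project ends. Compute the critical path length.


Path A total = 10 + 2 + 6 = 18
Path B total = 3 + 12 = 15
Critical path = longest path = max(18, 15) = 18

18


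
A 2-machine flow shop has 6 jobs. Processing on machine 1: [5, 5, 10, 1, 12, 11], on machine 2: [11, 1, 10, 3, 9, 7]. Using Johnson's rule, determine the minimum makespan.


Apply Johnson's rule:
  Group 1 (a <= b): [(4, 1, 3), (1, 5, 11), (3, 10, 10)]
  Group 2 (a > b): [(5, 12, 9), (6, 11, 7), (2, 5, 1)]
Optimal job order: [4, 1, 3, 5, 6, 2]
Schedule:
  Job 4: M1 done at 1, M2 done at 4
  Job 1: M1 done at 6, M2 done at 17
  Job 3: M1 done at 16, M2 done at 27
  Job 5: M1 done at 28, M2 done at 37
  Job 6: M1 done at 39, M2 done at 46
  Job 2: M1 done at 44, M2 done at 47
Makespan = 47

47


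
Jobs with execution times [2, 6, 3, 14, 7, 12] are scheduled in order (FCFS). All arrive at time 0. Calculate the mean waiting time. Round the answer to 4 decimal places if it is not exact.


FCFS order (as given): [2, 6, 3, 14, 7, 12]
Waiting times:
  Job 1: wait = 0
  Job 2: wait = 2
  Job 3: wait = 8
  Job 4: wait = 11
  Job 5: wait = 25
  Job 6: wait = 32
Sum of waiting times = 78
Average waiting time = 78/6 = 13.0

13.0


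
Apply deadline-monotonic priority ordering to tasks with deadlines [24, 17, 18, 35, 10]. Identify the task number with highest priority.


Sort tasks by relative deadline (ascending):
  Task 5: deadline = 10
  Task 2: deadline = 17
  Task 3: deadline = 18
  Task 1: deadline = 24
  Task 4: deadline = 35
Priority order (highest first): [5, 2, 3, 1, 4]
Highest priority task = 5

5


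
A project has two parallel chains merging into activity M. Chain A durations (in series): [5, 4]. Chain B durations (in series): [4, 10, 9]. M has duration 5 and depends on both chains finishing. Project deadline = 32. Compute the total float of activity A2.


Forward pass: ES(A2) = sum of predecessors on chain A = 5
EF = ES + duration = 5 + 4 = 9
Backward pass: LF(M) = deadline = 32; LS(M) = 32 - 5 = 27
LF(A2) = LS(M) - sum(successors on chain A) = 27 - 0 = 27
LS = LF - duration = 27 - 4 = 23
Total float = LS - ES = 23 - 5 = 18

18


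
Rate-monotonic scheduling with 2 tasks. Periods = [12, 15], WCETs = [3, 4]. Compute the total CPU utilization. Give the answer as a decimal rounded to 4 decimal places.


Compute individual utilizations (exact fractions):
  Task 1: C/T = 3/12 = 1/4 (approx. 0.25)
  Task 2: C/T = 4/15 (approx. 0.2667)
Total utilization U = 1/4 + 4/15 = 31/60
Rounded to 4 decimal places: U = 0.5167
RM (Liu & Layland) bound for 2 tasks = 0.828427; compare with U = 31/60 (approx. 0.516667)
U <= bound, so schedulable by RM sufficient condition.

0.5167


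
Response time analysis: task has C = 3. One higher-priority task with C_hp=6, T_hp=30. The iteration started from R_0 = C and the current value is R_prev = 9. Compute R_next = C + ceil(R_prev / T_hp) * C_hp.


R_next = C + ceil(R_prev / T_hp) * C_hp
ceil(9 / 30) = ceil(0.3) = 1
Interference = 1 * 6 = 6
R_next = 3 + 6 = 9
R_next = R_prev, so the iteration has converged (response time = 9).

9


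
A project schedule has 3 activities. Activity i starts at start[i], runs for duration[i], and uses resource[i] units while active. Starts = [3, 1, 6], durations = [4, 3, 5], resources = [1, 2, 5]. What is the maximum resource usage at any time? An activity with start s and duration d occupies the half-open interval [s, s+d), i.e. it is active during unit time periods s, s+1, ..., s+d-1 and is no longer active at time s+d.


Each activity i is active on [start_i, start_i + duration_i).
Compute total resource usage per time slot:
  t=0: active resources = [], total = 0
  t=1: active resources = [2], total = 2
  t=2: active resources = [2], total = 2
  t=3: active resources = [1, 2], total = 3
  t=4: active resources = [1], total = 1
  t=5: active resources = [1], total = 1
  t=6: active resources = [1, 5], total = 6
  t=7: active resources = [5], total = 5
  t=8: active resources = [5], total = 5
  t=9: active resources = [5], total = 5
  t=10: active resources = [5], total = 5
Peak resource demand = 6

6


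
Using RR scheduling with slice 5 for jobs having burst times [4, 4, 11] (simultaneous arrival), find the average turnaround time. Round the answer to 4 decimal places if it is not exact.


Time quantum = 5
Execution trace:
  J1 runs 4 units, time = 4
  J2 runs 4 units, time = 8
  J3 runs 5 units, time = 13
  J3 runs 5 units, time = 18
  J3 runs 1 units, time = 19
Finish times: [4, 8, 19]
Average turnaround = 31/3 = 10.3333

10.3333


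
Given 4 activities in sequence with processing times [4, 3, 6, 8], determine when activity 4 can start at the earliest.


Activity 4 starts after activities 1 through 3 complete.
Predecessor durations: [4, 3, 6]
ES = 4 + 3 + 6 = 13

13


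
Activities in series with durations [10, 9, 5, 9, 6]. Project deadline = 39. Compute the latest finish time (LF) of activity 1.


LF(activity 1) = deadline - sum of successor durations
Successors: activities 2 through 5 with durations [9, 5, 9, 6]
Sum of successor durations = 29
LF = 39 - 29 = 10

10


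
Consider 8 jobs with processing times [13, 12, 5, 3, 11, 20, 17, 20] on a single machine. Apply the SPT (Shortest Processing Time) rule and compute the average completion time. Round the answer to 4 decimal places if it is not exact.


Sort jobs by processing time (SPT order): [3, 5, 11, 12, 13, 17, 20, 20]
Compute completion times sequentially:
  Job 1: processing = 3, completes at 3
  Job 2: processing = 5, completes at 8
  Job 3: processing = 11, completes at 19
  Job 4: processing = 12, completes at 31
  Job 5: processing = 13, completes at 44
  Job 6: processing = 17, completes at 61
  Job 7: processing = 20, completes at 81
  Job 8: processing = 20, completes at 101
Sum of completion times = 348
Average completion time = 348/8 = 43.5

43.5


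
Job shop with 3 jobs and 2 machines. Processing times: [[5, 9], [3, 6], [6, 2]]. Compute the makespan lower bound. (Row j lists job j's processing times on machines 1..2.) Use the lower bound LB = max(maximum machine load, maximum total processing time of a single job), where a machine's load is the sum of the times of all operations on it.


Machine loads:
  Machine 1: 5 + 3 + 6 = 14
  Machine 2: 9 + 6 + 2 = 17
Max machine load = 17
Job totals:
  Job 1: 14
  Job 2: 9
  Job 3: 8
Max job total = 14
Lower bound = max(17, 14) = 17

17


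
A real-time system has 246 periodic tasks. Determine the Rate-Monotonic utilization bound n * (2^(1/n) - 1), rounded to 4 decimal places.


Compute 2^(1/246) = 1.0028216448
Subtract 1: 1.0028216448 - 1 = 0.0028216448
Multiply by n: 246 * 0.0028216448 = 0.6941246208
Round to 4 dp: 0.6941

0.6941


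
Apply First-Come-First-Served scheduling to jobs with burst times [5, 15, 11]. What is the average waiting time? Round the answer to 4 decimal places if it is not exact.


FCFS order (as given): [5, 15, 11]
Waiting times:
  Job 1: wait = 0
  Job 2: wait = 5
  Job 3: wait = 20
Sum of waiting times = 25
Average waiting time = 25/3 = 8.3333

8.3333


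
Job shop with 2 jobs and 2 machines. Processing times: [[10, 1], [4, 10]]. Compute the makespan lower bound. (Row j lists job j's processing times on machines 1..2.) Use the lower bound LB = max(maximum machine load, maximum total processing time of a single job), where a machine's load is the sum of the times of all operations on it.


Machine loads:
  Machine 1: 10 + 4 = 14
  Machine 2: 1 + 10 = 11
Max machine load = 14
Job totals:
  Job 1: 11
  Job 2: 14
Max job total = 14
Lower bound = max(14, 14) = 14

14


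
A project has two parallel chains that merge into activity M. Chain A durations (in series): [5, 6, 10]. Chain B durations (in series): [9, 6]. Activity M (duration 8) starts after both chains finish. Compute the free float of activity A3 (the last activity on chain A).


ES(A3) = sum of predecessors on chain A = 11
EF(A3) = ES + duration = 11 + 10 = 21
Successor of A3 is M. ES(M) = max(sum(A), sum(B)) = max(21, 15) = 21
Free float = ES(successor) - EF(current) = 21 - 21 = 0

0


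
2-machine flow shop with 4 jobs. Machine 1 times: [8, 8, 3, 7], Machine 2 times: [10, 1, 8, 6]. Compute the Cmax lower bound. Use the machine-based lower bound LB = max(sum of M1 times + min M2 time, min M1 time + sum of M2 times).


LB1 = sum(M1 times) + min(M2 times) = 26 + 1 = 27
LB2 = min(M1 times) + sum(M2 times) = 3 + 25 = 28
Lower bound = max(LB1, LB2) = max(27, 28) = 28

28


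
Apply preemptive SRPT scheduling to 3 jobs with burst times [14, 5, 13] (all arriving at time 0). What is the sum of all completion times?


Since all jobs arrive at t=0, SRPT equals SPT ordering.
SPT order: [5, 13, 14]
Completion times:
  Job 1: p=5, C=5
  Job 2: p=13, C=18
  Job 3: p=14, C=32
Total completion time = 5 + 18 + 32 = 55

55


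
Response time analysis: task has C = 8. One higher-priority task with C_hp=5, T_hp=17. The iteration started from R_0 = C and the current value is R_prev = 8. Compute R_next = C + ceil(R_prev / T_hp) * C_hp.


R_next = C + ceil(R_prev / T_hp) * C_hp
ceil(8 / 17) = ceil(0.4706) = 1
Interference = 1 * 5 = 5
R_next = 8 + 5 = 13

13


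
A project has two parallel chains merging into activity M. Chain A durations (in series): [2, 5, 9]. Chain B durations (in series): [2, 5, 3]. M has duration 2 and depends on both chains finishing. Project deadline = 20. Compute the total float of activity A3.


Forward pass: ES(A3) = sum of predecessors on chain A = 7
EF = ES + duration = 7 + 9 = 16
Backward pass: LF(M) = deadline = 20; LS(M) = 20 - 2 = 18
LF(A3) = LS(M) - sum(successors on chain A) = 18 - 0 = 18
LS = LF - duration = 18 - 9 = 9
Total float = LS - ES = 9 - 7 = 2

2


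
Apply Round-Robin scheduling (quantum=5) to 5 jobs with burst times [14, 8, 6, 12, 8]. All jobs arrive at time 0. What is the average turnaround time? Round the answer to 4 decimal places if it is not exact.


Time quantum = 5
Execution trace:
  J1 runs 5 units, time = 5
  J2 runs 5 units, time = 10
  J3 runs 5 units, time = 15
  J4 runs 5 units, time = 20
  J5 runs 5 units, time = 25
  J1 runs 5 units, time = 30
  J2 runs 3 units, time = 33
  J3 runs 1 units, time = 34
  J4 runs 5 units, time = 39
  J5 runs 3 units, time = 42
  J1 runs 4 units, time = 46
  J4 runs 2 units, time = 48
Finish times: [46, 33, 34, 48, 42]
Average turnaround = 203/5 = 40.6

40.6


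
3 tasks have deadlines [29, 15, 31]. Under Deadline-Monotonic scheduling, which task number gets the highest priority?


Sort tasks by relative deadline (ascending):
  Task 2: deadline = 15
  Task 1: deadline = 29
  Task 3: deadline = 31
Priority order (highest first): [2, 1, 3]
Highest priority task = 2

2


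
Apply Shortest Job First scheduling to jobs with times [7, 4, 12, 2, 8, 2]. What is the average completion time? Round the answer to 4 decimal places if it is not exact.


SJF order (ascending): [2, 2, 4, 7, 8, 12]
Completion times:
  Job 1: burst=2, C=2
  Job 2: burst=2, C=4
  Job 3: burst=4, C=8
  Job 4: burst=7, C=15
  Job 5: burst=8, C=23
  Job 6: burst=12, C=35
Average completion = 87/6 = 14.5

14.5


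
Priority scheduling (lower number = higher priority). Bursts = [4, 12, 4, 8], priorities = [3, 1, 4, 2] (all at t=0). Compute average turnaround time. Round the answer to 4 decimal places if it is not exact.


Sort by priority (ascending = highest first):
Order: [(1, 12), (2, 8), (3, 4), (4, 4)]
Completion times:
  Priority 1, burst=12, C=12
  Priority 2, burst=8, C=20
  Priority 3, burst=4, C=24
  Priority 4, burst=4, C=28
Average turnaround = 84/4 = 21.0

21.0


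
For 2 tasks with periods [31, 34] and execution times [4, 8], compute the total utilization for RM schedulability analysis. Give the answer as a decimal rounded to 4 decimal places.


Compute individual utilizations (exact fractions):
  Task 1: C/T = 4/31 (approx. 0.129)
  Task 2: C/T = 8/34 = 4/17 (approx. 0.2353)
Total utilization U = 4/31 + 4/17 = 192/527
Rounded to 4 decimal places: U = 0.3643
RM (Liu & Layland) bound for 2 tasks = 0.828427; compare with U = 192/527 (approx. 0.364326)
U <= bound, so schedulable by RM sufficient condition.

0.3643


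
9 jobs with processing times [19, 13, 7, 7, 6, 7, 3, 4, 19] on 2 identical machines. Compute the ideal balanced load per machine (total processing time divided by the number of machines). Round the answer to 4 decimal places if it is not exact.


Total processing time = 19 + 13 + 7 + 7 + 6 + 7 + 3 + 4 + 19 = 85
Number of machines = 2
Ideal balanced load = 85 / 2 = 42.5

42.5


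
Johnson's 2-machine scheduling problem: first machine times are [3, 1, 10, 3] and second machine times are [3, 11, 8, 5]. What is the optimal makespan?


Apply Johnson's rule:
  Group 1 (a <= b): [(2, 1, 11), (1, 3, 3), (4, 3, 5)]
  Group 2 (a > b): [(3, 10, 8)]
Optimal job order: [2, 1, 4, 3]
Schedule:
  Job 2: M1 done at 1, M2 done at 12
  Job 1: M1 done at 4, M2 done at 15
  Job 4: M1 done at 7, M2 done at 20
  Job 3: M1 done at 17, M2 done at 28
Makespan = 28

28


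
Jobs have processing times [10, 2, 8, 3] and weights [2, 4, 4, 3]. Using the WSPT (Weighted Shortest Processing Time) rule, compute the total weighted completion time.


Compute p/w ratios and sort ascending (WSPT): [(2, 4), (3, 3), (8, 4), (10, 2)]
Compute weighted completion times:
  Job (p=2,w=4): C=2, w*C=4*2=8
  Job (p=3,w=3): C=5, w*C=3*5=15
  Job (p=8,w=4): C=13, w*C=4*13=52
  Job (p=10,w=2): C=23, w*C=2*23=46
Total weighted completion time = 121

121


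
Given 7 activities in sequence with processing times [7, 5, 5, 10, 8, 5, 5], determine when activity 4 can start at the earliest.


Activity 4 starts after activities 1 through 3 complete.
Predecessor durations: [7, 5, 5]
ES = 7 + 5 + 5 = 17

17


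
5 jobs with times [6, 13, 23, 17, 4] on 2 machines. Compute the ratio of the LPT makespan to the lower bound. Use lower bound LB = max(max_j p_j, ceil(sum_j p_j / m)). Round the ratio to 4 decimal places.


LPT order: [23, 17, 13, 6, 4]
Machine loads after assignment: [33, 30]
LPT makespan = 33
Lower bound = max(max_job, ceil(total/2)) = max(23, 32) = 32
Ratio = 33 / 32 = 1.0313

1.0313


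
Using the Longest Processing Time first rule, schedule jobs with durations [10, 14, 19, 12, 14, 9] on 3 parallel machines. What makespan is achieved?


Sort jobs in decreasing order (LPT): [19, 14, 14, 12, 10, 9]
Assign each job to the least loaded machine:
  Machine 1: jobs [19, 9], load = 28
  Machine 2: jobs [14, 12], load = 26
  Machine 3: jobs [14, 10], load = 24
Makespan = max load = 28

28


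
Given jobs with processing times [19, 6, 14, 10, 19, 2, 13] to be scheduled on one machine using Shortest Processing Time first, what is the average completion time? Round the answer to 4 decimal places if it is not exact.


Sort jobs by processing time (SPT order): [2, 6, 10, 13, 14, 19, 19]
Compute completion times sequentially:
  Job 1: processing = 2, completes at 2
  Job 2: processing = 6, completes at 8
  Job 3: processing = 10, completes at 18
  Job 4: processing = 13, completes at 31
  Job 5: processing = 14, completes at 45
  Job 6: processing = 19, completes at 64
  Job 7: processing = 19, completes at 83
Sum of completion times = 251
Average completion time = 251/7 = 35.8571

35.8571


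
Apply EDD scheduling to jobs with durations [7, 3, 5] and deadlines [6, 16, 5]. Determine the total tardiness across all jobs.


Sort by due date (EDD order): [(5, 5), (7, 6), (3, 16)]
Compute completion times and tardiness:
  Job 1: p=5, d=5, C=5, tardiness=max(0,5-5)=0
  Job 2: p=7, d=6, C=12, tardiness=max(0,12-6)=6
  Job 3: p=3, d=16, C=15, tardiness=max(0,15-16)=0
Total tardiness = 6

6


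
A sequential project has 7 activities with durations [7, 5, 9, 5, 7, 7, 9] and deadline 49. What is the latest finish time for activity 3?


LF(activity 3) = deadline - sum of successor durations
Successors: activities 4 through 7 with durations [5, 7, 7, 9]
Sum of successor durations = 28
LF = 49 - 28 = 21

21


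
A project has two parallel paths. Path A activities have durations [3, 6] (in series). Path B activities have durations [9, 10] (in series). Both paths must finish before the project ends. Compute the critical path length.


Path A total = 3 + 6 = 9
Path B total = 9 + 10 = 19
Critical path = longest path = max(9, 19) = 19

19


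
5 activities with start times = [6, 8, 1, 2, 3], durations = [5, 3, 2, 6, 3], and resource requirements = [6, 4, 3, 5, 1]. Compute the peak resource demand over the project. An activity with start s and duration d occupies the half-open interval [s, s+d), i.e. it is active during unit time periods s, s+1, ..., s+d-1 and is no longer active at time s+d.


Each activity i is active on [start_i, start_i + duration_i).
Compute total resource usage per time slot:
  t=0: active resources = [], total = 0
  t=1: active resources = [3], total = 3
  t=2: active resources = [3, 5], total = 8
  t=3: active resources = [5, 1], total = 6
  t=4: active resources = [5, 1], total = 6
  t=5: active resources = [5, 1], total = 6
  t=6: active resources = [6, 5], total = 11
  t=7: active resources = [6, 5], total = 11
  t=8: active resources = [6, 4], total = 10
  t=9: active resources = [6, 4], total = 10
  t=10: active resources = [6, 4], total = 10
Peak resource demand = 11

11


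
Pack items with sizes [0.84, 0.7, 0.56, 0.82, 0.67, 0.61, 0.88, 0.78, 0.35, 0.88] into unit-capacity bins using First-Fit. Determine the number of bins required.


Place items sequentially using First-Fit:
  Item 0.84 -> new Bin 1
  Item 0.7 -> new Bin 2
  Item 0.56 -> new Bin 3
  Item 0.82 -> new Bin 4
  Item 0.67 -> new Bin 5
  Item 0.61 -> new Bin 6
  Item 0.88 -> new Bin 7
  Item 0.78 -> new Bin 8
  Item 0.35 -> Bin 3 (now 0.91)
  Item 0.88 -> new Bin 9
Total bins used = 9

9


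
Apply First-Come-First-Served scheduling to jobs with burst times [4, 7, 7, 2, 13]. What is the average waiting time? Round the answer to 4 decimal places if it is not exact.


FCFS order (as given): [4, 7, 7, 2, 13]
Waiting times:
  Job 1: wait = 0
  Job 2: wait = 4
  Job 3: wait = 11
  Job 4: wait = 18
  Job 5: wait = 20
Sum of waiting times = 53
Average waiting time = 53/5 = 10.6

10.6


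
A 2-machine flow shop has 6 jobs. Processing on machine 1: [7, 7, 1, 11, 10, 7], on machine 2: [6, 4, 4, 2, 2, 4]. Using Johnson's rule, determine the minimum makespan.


Apply Johnson's rule:
  Group 1 (a <= b): [(3, 1, 4)]
  Group 2 (a > b): [(1, 7, 6), (2, 7, 4), (6, 7, 4), (4, 11, 2), (5, 10, 2)]
Optimal job order: [3, 1, 2, 6, 4, 5]
Schedule:
  Job 3: M1 done at 1, M2 done at 5
  Job 1: M1 done at 8, M2 done at 14
  Job 2: M1 done at 15, M2 done at 19
  Job 6: M1 done at 22, M2 done at 26
  Job 4: M1 done at 33, M2 done at 35
  Job 5: M1 done at 43, M2 done at 45
Makespan = 45

45


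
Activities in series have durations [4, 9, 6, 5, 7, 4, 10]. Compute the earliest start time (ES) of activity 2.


Activity 2 starts after activities 1 through 1 complete.
Predecessor durations: [4]
ES = 4 = 4

4


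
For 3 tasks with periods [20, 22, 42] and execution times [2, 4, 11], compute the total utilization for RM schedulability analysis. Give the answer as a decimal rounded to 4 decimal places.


Compute individual utilizations (exact fractions):
  Task 1: C/T = 2/20 = 1/10 (approx. 0.1)
  Task 2: C/T = 4/22 = 2/11 (approx. 0.1818)
  Task 3: C/T = 11/42 (approx. 0.2619)
Total utilization U = 1/10 + 2/11 + 11/42 = 628/1155
Rounded to 4 decimal places: U = 0.5437
RM (Liu & Layland) bound for 3 tasks = 0.779763; compare with U = 628/1155 (approx. 0.543723)
U <= bound, so schedulable by RM sufficient condition.

0.5437


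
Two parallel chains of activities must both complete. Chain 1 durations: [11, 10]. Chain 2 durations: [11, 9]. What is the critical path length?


Path A total = 11 + 10 = 21
Path B total = 11 + 9 = 20
Critical path = longest path = max(21, 20) = 21

21


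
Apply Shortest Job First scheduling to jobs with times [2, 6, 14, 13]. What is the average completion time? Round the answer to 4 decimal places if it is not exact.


SJF order (ascending): [2, 6, 13, 14]
Completion times:
  Job 1: burst=2, C=2
  Job 2: burst=6, C=8
  Job 3: burst=13, C=21
  Job 4: burst=14, C=35
Average completion = 66/4 = 16.5

16.5


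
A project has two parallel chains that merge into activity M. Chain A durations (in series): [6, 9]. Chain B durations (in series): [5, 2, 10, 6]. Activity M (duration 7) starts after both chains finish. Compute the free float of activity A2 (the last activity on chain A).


ES(A2) = sum of predecessors on chain A = 6
EF(A2) = ES + duration = 6 + 9 = 15
Successor of A2 is M. ES(M) = max(sum(A), sum(B)) = max(15, 23) = 23
Free float = ES(successor) - EF(current) = 23 - 15 = 8

8


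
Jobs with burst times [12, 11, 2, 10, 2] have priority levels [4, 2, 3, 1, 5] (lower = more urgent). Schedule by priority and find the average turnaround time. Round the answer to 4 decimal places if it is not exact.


Sort by priority (ascending = highest first):
Order: [(1, 10), (2, 11), (3, 2), (4, 12), (5, 2)]
Completion times:
  Priority 1, burst=10, C=10
  Priority 2, burst=11, C=21
  Priority 3, burst=2, C=23
  Priority 4, burst=12, C=35
  Priority 5, burst=2, C=37
Average turnaround = 126/5 = 25.2

25.2


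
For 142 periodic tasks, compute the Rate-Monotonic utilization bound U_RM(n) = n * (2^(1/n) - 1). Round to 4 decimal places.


Compute 2^(1/142) = 1.0048932512
Subtract 1: 1.0048932512 - 1 = 0.0048932512
Multiply by n: 142 * 0.0048932512 = 0.6948416704
Round to 4 dp: 0.6948

0.6948


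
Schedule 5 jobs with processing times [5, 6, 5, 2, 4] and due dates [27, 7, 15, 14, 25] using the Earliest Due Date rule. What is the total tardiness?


Sort by due date (EDD order): [(6, 7), (2, 14), (5, 15), (4, 25), (5, 27)]
Compute completion times and tardiness:
  Job 1: p=6, d=7, C=6, tardiness=max(0,6-7)=0
  Job 2: p=2, d=14, C=8, tardiness=max(0,8-14)=0
  Job 3: p=5, d=15, C=13, tardiness=max(0,13-15)=0
  Job 4: p=4, d=25, C=17, tardiness=max(0,17-25)=0
  Job 5: p=5, d=27, C=22, tardiness=max(0,22-27)=0
Total tardiness = 0

0


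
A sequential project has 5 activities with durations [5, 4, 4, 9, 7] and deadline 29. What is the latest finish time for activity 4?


LF(activity 4) = deadline - sum of successor durations
Successors: activities 5 through 5 with durations [7]
Sum of successor durations = 7
LF = 29 - 7 = 22

22


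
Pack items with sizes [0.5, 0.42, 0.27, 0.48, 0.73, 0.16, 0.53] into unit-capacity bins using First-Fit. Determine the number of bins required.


Place items sequentially using First-Fit:
  Item 0.5 -> new Bin 1
  Item 0.42 -> Bin 1 (now 0.92)
  Item 0.27 -> new Bin 2
  Item 0.48 -> Bin 2 (now 0.75)
  Item 0.73 -> new Bin 3
  Item 0.16 -> Bin 2 (now 0.91)
  Item 0.53 -> new Bin 4
Total bins used = 4

4


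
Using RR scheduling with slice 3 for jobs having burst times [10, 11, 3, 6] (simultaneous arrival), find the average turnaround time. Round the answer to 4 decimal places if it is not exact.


Time quantum = 3
Execution trace:
  J1 runs 3 units, time = 3
  J2 runs 3 units, time = 6
  J3 runs 3 units, time = 9
  J4 runs 3 units, time = 12
  J1 runs 3 units, time = 15
  J2 runs 3 units, time = 18
  J4 runs 3 units, time = 21
  J1 runs 3 units, time = 24
  J2 runs 3 units, time = 27
  J1 runs 1 units, time = 28
  J2 runs 2 units, time = 30
Finish times: [28, 30, 9, 21]
Average turnaround = 88/4 = 22.0

22.0


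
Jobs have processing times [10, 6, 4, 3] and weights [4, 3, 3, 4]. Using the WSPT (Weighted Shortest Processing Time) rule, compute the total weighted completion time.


Compute p/w ratios and sort ascending (WSPT): [(3, 4), (4, 3), (6, 3), (10, 4)]
Compute weighted completion times:
  Job (p=3,w=4): C=3, w*C=4*3=12
  Job (p=4,w=3): C=7, w*C=3*7=21
  Job (p=6,w=3): C=13, w*C=3*13=39
  Job (p=10,w=4): C=23, w*C=4*23=92
Total weighted completion time = 164

164


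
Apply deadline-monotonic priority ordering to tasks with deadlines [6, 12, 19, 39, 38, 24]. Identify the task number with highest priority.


Sort tasks by relative deadline (ascending):
  Task 1: deadline = 6
  Task 2: deadline = 12
  Task 3: deadline = 19
  Task 6: deadline = 24
  Task 5: deadline = 38
  Task 4: deadline = 39
Priority order (highest first): [1, 2, 3, 6, 5, 4]
Highest priority task = 1

1


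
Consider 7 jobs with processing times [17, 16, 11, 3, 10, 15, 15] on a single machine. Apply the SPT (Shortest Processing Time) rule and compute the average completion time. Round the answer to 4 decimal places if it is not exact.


Sort jobs by processing time (SPT order): [3, 10, 11, 15, 15, 16, 17]
Compute completion times sequentially:
  Job 1: processing = 3, completes at 3
  Job 2: processing = 10, completes at 13
  Job 3: processing = 11, completes at 24
  Job 4: processing = 15, completes at 39
  Job 5: processing = 15, completes at 54
  Job 6: processing = 16, completes at 70
  Job 7: processing = 17, completes at 87
Sum of completion times = 290
Average completion time = 290/7 = 41.4286

41.4286


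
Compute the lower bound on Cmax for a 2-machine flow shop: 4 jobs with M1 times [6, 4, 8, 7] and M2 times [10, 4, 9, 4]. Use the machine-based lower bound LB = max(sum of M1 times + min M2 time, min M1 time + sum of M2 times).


LB1 = sum(M1 times) + min(M2 times) = 25 + 4 = 29
LB2 = min(M1 times) + sum(M2 times) = 4 + 27 = 31
Lower bound = max(LB1, LB2) = max(29, 31) = 31

31


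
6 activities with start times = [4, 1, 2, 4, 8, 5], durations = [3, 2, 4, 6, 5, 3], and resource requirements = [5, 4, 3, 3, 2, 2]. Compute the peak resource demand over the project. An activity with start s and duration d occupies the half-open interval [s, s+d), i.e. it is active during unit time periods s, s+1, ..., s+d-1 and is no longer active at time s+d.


Each activity i is active on [start_i, start_i + duration_i).
Compute total resource usage per time slot:
  t=0: active resources = [], total = 0
  t=1: active resources = [4], total = 4
  t=2: active resources = [4, 3], total = 7
  t=3: active resources = [3], total = 3
  t=4: active resources = [5, 3, 3], total = 11
  t=5: active resources = [5, 3, 3, 2], total = 13
  t=6: active resources = [5, 3, 2], total = 10
  t=7: active resources = [3, 2], total = 5
  t=8: active resources = [3, 2], total = 5
  t=9: active resources = [3, 2], total = 5
  t=10: active resources = [2], total = 2
  t=11: active resources = [2], total = 2
  t=12: active resources = [2], total = 2
Peak resource demand = 13

13


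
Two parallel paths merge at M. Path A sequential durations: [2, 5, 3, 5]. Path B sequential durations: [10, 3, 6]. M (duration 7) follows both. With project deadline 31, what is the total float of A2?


Forward pass: ES(A2) = sum of predecessors on chain A = 2
EF = ES + duration = 2 + 5 = 7
Backward pass: LF(M) = deadline = 31; LS(M) = 31 - 7 = 24
LF(A2) = LS(M) - sum(successors on chain A) = 24 - 8 = 16
LS = LF - duration = 16 - 5 = 11
Total float = LS - ES = 11 - 2 = 9

9


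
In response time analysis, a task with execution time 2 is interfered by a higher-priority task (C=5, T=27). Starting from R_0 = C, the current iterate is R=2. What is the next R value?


R_next = C + ceil(R_prev / T_hp) * C_hp
ceil(2 / 27) = ceil(0.0741) = 1
Interference = 1 * 5 = 5
R_next = 2 + 5 = 7

7


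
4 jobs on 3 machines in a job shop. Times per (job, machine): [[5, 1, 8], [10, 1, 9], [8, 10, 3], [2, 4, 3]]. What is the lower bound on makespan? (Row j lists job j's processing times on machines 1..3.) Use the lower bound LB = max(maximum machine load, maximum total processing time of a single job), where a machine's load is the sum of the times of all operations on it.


Machine loads:
  Machine 1: 5 + 10 + 8 + 2 = 25
  Machine 2: 1 + 1 + 10 + 4 = 16
  Machine 3: 8 + 9 + 3 + 3 = 23
Max machine load = 25
Job totals:
  Job 1: 14
  Job 2: 20
  Job 3: 21
  Job 4: 9
Max job total = 21
Lower bound = max(25, 21) = 25

25


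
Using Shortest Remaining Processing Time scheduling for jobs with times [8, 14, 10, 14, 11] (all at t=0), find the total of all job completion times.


Since all jobs arrive at t=0, SRPT equals SPT ordering.
SPT order: [8, 10, 11, 14, 14]
Completion times:
  Job 1: p=8, C=8
  Job 2: p=10, C=18
  Job 3: p=11, C=29
  Job 4: p=14, C=43
  Job 5: p=14, C=57
Total completion time = 8 + 18 + 29 + 43 + 57 = 155

155


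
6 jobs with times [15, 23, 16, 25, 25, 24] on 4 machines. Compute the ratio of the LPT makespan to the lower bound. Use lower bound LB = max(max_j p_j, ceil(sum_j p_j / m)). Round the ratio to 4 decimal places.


LPT order: [25, 25, 24, 23, 16, 15]
Machine loads after assignment: [25, 25, 39, 39]
LPT makespan = 39
Lower bound = max(max_job, ceil(total/4)) = max(25, 32) = 32
Ratio = 39 / 32 = 1.2188

1.2188


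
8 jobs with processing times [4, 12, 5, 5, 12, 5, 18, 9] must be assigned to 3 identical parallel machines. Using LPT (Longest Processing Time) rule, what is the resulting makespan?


Sort jobs in decreasing order (LPT): [18, 12, 12, 9, 5, 5, 5, 4]
Assign each job to the least loaded machine:
  Machine 1: jobs [18, 5], load = 23
  Machine 2: jobs [12, 9, 4], load = 25
  Machine 3: jobs [12, 5, 5], load = 22
Makespan = max load = 25

25


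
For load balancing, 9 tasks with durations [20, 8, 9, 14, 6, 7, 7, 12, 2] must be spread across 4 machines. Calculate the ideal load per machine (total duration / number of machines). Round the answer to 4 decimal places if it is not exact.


Total processing time = 20 + 8 + 9 + 14 + 6 + 7 + 7 + 12 + 2 = 85
Number of machines = 4
Ideal balanced load = 85 / 4 = 21.25

21.25


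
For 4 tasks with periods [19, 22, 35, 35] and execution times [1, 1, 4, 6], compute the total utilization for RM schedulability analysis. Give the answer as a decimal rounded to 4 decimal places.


Compute individual utilizations (exact fractions):
  Task 1: C/T = 1/19 (approx. 0.0526)
  Task 2: C/T = 1/22 (approx. 0.0455)
  Task 3: C/T = 4/35 (approx. 0.1143)
  Task 4: C/T = 6/35 (approx. 0.1714)
Total utilization U = 1/19 + 1/22 + 4/35 + 6/35 = 1123/2926
Rounded to 4 decimal places: U = 0.3838
RM (Liu & Layland) bound for 4 tasks = 0.756828; compare with U = 1123/2926 (approx. 0.383800)
U <= bound, so schedulable by RM sufficient condition.

0.3838


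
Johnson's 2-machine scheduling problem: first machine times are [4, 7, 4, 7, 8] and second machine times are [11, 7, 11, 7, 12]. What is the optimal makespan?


Apply Johnson's rule:
  Group 1 (a <= b): [(1, 4, 11), (3, 4, 11), (2, 7, 7), (4, 7, 7), (5, 8, 12)]
  Group 2 (a > b): []
Optimal job order: [1, 3, 2, 4, 5]
Schedule:
  Job 1: M1 done at 4, M2 done at 15
  Job 3: M1 done at 8, M2 done at 26
  Job 2: M1 done at 15, M2 done at 33
  Job 4: M1 done at 22, M2 done at 40
  Job 5: M1 done at 30, M2 done at 52
Makespan = 52

52


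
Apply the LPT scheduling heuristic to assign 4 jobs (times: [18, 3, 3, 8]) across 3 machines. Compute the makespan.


Sort jobs in decreasing order (LPT): [18, 8, 3, 3]
Assign each job to the least loaded machine:
  Machine 1: jobs [18], load = 18
  Machine 2: jobs [8], load = 8
  Machine 3: jobs [3, 3], load = 6
Makespan = max load = 18

18


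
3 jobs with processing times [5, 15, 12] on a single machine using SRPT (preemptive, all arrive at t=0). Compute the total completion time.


Since all jobs arrive at t=0, SRPT equals SPT ordering.
SPT order: [5, 12, 15]
Completion times:
  Job 1: p=5, C=5
  Job 2: p=12, C=17
  Job 3: p=15, C=32
Total completion time = 5 + 17 + 32 = 54

54


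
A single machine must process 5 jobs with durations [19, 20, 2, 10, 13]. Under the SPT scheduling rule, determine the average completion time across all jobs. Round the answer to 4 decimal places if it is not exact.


Sort jobs by processing time (SPT order): [2, 10, 13, 19, 20]
Compute completion times sequentially:
  Job 1: processing = 2, completes at 2
  Job 2: processing = 10, completes at 12
  Job 3: processing = 13, completes at 25
  Job 4: processing = 19, completes at 44
  Job 5: processing = 20, completes at 64
Sum of completion times = 147
Average completion time = 147/5 = 29.4

29.4


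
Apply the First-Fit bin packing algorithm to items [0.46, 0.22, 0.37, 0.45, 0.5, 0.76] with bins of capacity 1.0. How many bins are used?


Place items sequentially using First-Fit:
  Item 0.46 -> new Bin 1
  Item 0.22 -> Bin 1 (now 0.68)
  Item 0.37 -> new Bin 2
  Item 0.45 -> Bin 2 (now 0.82)
  Item 0.5 -> new Bin 3
  Item 0.76 -> new Bin 4
Total bins used = 4

4


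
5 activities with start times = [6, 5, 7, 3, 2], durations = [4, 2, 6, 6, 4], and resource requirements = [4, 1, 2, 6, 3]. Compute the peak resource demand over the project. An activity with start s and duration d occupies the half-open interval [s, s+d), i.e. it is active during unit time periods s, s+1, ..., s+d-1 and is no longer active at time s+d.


Each activity i is active on [start_i, start_i + duration_i).
Compute total resource usage per time slot:
  t=0: active resources = [], total = 0
  t=1: active resources = [], total = 0
  t=2: active resources = [3], total = 3
  t=3: active resources = [6, 3], total = 9
  t=4: active resources = [6, 3], total = 9
  t=5: active resources = [1, 6, 3], total = 10
  t=6: active resources = [4, 1, 6], total = 11
  t=7: active resources = [4, 2, 6], total = 12
  t=8: active resources = [4, 2, 6], total = 12
  t=9: active resources = [4, 2], total = 6
  t=10: active resources = [2], total = 2
  t=11: active resources = [2], total = 2
  t=12: active resources = [2], total = 2
Peak resource demand = 12

12


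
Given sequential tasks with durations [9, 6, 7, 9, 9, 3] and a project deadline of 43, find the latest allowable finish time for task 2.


LF(activity 2) = deadline - sum of successor durations
Successors: activities 3 through 6 with durations [7, 9, 9, 3]
Sum of successor durations = 28
LF = 43 - 28 = 15

15


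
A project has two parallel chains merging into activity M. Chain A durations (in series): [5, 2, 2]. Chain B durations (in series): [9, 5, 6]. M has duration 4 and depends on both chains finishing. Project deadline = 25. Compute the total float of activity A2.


Forward pass: ES(A2) = sum of predecessors on chain A = 5
EF = ES + duration = 5 + 2 = 7
Backward pass: LF(M) = deadline = 25; LS(M) = 25 - 4 = 21
LF(A2) = LS(M) - sum(successors on chain A) = 21 - 2 = 19
LS = LF - duration = 19 - 2 = 17
Total float = LS - ES = 17 - 5 = 12

12
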